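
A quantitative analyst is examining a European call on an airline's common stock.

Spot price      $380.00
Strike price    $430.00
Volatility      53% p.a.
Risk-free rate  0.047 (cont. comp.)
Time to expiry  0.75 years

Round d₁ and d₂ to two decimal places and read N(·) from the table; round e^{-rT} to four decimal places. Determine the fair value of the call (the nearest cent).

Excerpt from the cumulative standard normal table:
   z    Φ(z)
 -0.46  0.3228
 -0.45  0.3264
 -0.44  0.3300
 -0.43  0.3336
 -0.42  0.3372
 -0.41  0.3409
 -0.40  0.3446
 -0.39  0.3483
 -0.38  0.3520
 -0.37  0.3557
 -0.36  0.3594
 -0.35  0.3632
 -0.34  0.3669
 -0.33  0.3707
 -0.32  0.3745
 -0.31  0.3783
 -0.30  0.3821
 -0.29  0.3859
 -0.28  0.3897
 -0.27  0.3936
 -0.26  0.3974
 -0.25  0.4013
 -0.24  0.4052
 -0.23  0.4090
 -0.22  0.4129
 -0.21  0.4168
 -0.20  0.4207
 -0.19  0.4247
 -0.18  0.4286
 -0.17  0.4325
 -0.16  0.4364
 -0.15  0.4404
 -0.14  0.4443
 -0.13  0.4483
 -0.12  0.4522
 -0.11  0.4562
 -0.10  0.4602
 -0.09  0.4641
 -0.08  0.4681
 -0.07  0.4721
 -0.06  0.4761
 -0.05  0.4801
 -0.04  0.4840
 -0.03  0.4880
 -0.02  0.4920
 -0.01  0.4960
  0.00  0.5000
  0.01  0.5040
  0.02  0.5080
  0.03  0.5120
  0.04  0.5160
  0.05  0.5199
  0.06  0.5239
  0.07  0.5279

$56.10

T = 0.75;  σ√T = 0.4590
d₁ = [ln(380/430) + (0.047 + ½·0.53²)·0.75] / (σ√T) = (-0.1236 + 0.1406) / 0.4590 = 0.0370 ⇒ 0.04
d₂ = 0.0370 − 0.4590 = -0.4220 ⇒ -0.42
exp(−rT) = exp(−0.047·0.75) = 0.9654
N(d₁) = N(0.04) = 0.5160;  N(d₂) = N(-0.42) = 0.3372
C = 380·0.5160 − 430·0.9654·0.3372 = 196.0800 − 139.9791 = 56.1009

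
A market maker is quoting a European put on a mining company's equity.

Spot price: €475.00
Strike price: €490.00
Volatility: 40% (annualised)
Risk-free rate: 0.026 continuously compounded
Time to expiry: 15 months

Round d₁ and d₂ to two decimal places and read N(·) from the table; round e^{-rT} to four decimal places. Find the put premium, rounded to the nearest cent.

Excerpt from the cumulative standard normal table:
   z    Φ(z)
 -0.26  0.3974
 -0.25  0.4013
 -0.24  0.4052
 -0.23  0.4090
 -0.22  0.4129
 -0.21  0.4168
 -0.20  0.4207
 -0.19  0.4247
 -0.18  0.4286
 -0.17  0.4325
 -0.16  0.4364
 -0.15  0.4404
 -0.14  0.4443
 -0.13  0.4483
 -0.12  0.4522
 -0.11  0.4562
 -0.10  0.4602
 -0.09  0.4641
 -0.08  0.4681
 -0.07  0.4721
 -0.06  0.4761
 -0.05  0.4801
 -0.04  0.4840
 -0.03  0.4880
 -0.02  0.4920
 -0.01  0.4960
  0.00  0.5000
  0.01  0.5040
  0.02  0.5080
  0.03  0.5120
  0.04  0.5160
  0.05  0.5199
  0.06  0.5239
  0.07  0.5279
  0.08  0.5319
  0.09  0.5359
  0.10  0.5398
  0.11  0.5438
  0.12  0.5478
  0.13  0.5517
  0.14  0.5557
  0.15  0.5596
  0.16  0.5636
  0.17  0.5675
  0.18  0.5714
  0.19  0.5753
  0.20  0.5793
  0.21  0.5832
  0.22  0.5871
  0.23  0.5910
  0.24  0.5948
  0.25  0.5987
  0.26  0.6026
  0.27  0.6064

T = 1.25;  σ√T = 0.4472
d₁ = [ln(475/490) + (0.026 + ½·0.4²)·1.25] / (σ√T) = (-0.0311 + 0.1325) / 0.4472 = 0.2268 which rounds to 0.23
d₂ = 0.2268 − 0.4472 = -0.2205 which rounds to -0.22
e^(−rT) = e^(−0.026·1.25) = 0.9680
N(−d₂) = N(0.22) = 0.5871;  N(−d₁) = N(-0.23) = 0.4090
P = 490·0.9680·0.5871 − 475·0.4090 = 278.4733 − 194.2750 = 84.1983

€84.20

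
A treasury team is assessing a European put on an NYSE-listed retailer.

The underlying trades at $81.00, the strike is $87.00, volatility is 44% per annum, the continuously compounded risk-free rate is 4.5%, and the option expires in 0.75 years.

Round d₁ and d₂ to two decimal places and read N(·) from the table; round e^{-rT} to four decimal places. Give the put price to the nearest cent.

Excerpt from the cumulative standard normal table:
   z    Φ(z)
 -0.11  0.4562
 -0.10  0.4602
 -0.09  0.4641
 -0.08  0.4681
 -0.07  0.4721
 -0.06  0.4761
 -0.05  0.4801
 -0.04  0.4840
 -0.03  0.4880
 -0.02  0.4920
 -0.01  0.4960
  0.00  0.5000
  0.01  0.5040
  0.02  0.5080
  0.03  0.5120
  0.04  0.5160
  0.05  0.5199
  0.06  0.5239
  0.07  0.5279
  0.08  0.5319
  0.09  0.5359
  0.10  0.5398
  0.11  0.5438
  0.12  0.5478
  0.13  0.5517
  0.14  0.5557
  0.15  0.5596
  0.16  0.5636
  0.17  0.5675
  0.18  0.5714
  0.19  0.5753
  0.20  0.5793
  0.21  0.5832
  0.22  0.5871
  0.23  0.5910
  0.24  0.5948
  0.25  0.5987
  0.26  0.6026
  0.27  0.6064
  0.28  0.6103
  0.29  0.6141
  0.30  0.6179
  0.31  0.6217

$14.06

T = 0.75;  σ√T = 0.3811
d₁ = [ln(81/87) + (0.045 + 0.44²/2)·0.75] / 0.3811 = [-0.0715 + 0.1063] / 0.3811 = 0.0916 ≈ 0.09
d₂ = d₁ − σ√T = 0.0916 − 0.3811 = -0.2895 ≈ -0.29
exp(−rT) = exp(−0.045·0.75) = 0.9668
N(−d₂) = N(0.29) = 0.6141;  N(−d₁) = N(-0.09) = 0.4641
P = 87·0.9668·0.6141 − 81·0.4641 = 51.6529 − 37.5921 = 14.0608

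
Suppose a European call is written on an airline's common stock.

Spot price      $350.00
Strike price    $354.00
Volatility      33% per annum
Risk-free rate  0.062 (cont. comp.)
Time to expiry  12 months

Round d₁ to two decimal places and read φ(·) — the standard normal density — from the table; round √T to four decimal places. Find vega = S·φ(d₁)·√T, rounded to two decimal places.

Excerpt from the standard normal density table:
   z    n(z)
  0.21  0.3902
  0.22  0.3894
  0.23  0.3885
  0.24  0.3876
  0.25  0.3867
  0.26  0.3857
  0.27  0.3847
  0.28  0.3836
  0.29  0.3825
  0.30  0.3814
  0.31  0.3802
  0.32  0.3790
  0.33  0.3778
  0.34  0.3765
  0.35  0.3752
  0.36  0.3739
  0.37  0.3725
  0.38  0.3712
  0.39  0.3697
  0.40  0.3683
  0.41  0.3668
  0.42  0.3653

132.65

T = 1;  σ√T = 0.3300
ln(S/K) + (r + σ²/2)T = ln(350/354) + (0.062 + 0.33²/2)·1 = -0.0114 + 0.1164 = 0.1051
d₁ = 0.1051 / 0.3300 = 0.3184 ≈ 0.32
√T = √1 = 1.0000
φ(d₁) = φ(0.32) = 0.3790
vega = S·φ(d₁)·√T = 350·0.3790·1.0000 = 132.6500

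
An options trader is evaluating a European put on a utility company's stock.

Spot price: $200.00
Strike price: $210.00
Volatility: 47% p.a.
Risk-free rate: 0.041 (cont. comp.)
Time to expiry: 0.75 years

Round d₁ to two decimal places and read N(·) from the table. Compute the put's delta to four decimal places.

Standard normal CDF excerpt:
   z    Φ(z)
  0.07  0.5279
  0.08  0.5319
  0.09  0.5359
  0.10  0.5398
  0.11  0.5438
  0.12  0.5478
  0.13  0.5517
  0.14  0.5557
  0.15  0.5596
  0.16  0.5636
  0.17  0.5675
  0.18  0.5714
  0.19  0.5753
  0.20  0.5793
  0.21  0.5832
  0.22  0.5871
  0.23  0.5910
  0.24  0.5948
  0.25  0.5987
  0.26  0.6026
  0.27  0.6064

-0.4364

σ√T = 0.47·√0.75 = 0.4070
d₁ = [ln(200/210) + (0.041 + 0.47²/2)·0.75] / 0.4070 = [-0.0488 + 0.1136] / 0.4070 = 0.1592 which rounds to 0.16
N(d₁) = N(0.16) = 0.5636
Δ_put = N(d₁) − 1 = 0.5636 − 1 = -0.4364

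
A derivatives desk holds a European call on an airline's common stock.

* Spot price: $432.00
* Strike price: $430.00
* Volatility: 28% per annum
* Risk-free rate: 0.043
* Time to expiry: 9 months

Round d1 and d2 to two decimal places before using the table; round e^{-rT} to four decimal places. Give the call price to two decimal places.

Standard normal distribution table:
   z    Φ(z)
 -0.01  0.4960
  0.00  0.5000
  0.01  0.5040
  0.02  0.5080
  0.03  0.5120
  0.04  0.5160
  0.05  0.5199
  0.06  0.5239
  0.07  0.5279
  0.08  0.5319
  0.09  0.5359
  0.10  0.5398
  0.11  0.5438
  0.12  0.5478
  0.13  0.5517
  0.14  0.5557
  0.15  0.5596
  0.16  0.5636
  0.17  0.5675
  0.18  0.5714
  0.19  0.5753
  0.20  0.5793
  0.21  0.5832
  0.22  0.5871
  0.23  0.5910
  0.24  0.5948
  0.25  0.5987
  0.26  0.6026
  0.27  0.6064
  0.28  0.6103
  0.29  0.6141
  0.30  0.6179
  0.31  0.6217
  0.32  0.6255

σ√T = 0.28·√0.75 = 0.2425
d₁ = [ln(432/430) + (0.043 + 0.28²/2)·0.75] / 0.2425 = [0.0046 + 0.0616] / 0.2425 = 0.2734 → 0.27
d₂ = d₁ − σ√T = 0.2734 − 0.2425 = 0.0309 → 0.03
exp(−rT) = exp(−0.043·0.75) = 0.9683
C = 432·N(0.27) − 430·0.9683·N(0.03) = 432·0.6064 − 430·0.9683·0.5120 = 261.9648 − 213.1809 = 48.7839

$48.78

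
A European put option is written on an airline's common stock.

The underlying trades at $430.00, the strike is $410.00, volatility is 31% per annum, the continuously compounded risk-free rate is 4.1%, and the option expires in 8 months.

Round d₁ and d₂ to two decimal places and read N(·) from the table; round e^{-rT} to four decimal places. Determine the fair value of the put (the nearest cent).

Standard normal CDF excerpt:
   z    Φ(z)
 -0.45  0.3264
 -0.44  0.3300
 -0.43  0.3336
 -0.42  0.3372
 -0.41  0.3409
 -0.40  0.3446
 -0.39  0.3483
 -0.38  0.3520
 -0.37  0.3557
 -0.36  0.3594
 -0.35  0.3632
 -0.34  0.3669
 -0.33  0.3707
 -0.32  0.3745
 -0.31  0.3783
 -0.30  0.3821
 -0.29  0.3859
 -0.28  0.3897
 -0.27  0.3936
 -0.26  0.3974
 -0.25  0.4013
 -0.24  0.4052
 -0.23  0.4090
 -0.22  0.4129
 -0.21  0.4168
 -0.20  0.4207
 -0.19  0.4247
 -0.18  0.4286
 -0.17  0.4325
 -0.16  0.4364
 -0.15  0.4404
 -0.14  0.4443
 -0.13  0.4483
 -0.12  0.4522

σ√T = 0.31 × 0.8165 = 0.2531
d₁ = [ln(430/410) + (0.041 + ½·0.31²)·0.6667] / (σ√T) = (0.0476 + 0.0594) / 0.2531 = 0.4227 which rounds to 0.42
d₂ = 0.4227 − 0.2531 = 0.1696 which rounds to 0.17
exp(−rT) = exp(−0.041·0.6667) = 0.9730
P = 410·0.9730·N(-0.17) − 430·N(-0.42) = 410·0.9730·0.4325 − 430·0.3372 = 172.5372 − 144.9960 = 27.5412

$27.54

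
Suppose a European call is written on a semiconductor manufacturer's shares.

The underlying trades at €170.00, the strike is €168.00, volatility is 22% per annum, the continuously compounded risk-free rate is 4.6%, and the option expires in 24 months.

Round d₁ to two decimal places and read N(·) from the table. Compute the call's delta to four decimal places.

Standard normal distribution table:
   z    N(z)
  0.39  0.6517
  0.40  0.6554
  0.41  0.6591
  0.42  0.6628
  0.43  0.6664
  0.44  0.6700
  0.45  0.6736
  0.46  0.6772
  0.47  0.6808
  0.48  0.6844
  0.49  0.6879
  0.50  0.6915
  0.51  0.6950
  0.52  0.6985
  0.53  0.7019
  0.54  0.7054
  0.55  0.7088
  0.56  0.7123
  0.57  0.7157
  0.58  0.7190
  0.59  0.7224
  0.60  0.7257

σ√T = 0.22·√2 = 0.3111
d₁ = [ln(170/168) + (0.046 + 0.22²/2)·2] / 0.3111 = [0.0118 + 0.1404] / 0.3111 = 0.4893 which rounds to 0.49
N(d₁) = N(0.49) = 0.6879
Δ_call = N(d₁) = 0.6879

0.6879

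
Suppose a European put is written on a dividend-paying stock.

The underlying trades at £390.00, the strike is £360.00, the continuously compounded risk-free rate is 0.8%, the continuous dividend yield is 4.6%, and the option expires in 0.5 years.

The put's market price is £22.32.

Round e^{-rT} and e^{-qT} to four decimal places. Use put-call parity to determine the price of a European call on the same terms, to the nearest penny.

exp(−qT) = exp(−0.046·0.5) = 0.9773;  exp(−rT) = exp(−0.008·0.5) = 0.9960
Put-call parity: C − P = S·e^(−qT) − K·e^(−rT) = 390·0.9773 − 360·0.9960 = 381.1470 − 358.5600 = 22.5870
C = P + (C − P) = 22.32 + (22.5870) = 44.9070

£44.91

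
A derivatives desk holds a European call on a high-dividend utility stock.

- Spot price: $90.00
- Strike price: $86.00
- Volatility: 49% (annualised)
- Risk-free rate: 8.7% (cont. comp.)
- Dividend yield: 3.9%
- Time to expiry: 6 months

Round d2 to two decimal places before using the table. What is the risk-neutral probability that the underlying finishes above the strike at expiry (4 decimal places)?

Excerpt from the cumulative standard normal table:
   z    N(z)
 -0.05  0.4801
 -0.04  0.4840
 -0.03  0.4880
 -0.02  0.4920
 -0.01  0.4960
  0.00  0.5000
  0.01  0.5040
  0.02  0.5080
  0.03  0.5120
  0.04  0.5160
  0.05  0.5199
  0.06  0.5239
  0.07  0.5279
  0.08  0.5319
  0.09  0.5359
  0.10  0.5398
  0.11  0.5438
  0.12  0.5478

0.5120

σ√T = 0.49·√0.5 = 0.3465
d₁ = [ln(90/86) + (0.087 − 0.039 + ½·0.49²)·0.5] / (σ√T) = (0.0455 + 0.0840) / 0.3465 = 0.3737 ≈ 0.37
d₂ = 0.3737 − 0.3465 = 0.0272 ≈ 0.03
Pr(exercise) under Q = N(d₂) = 0.5120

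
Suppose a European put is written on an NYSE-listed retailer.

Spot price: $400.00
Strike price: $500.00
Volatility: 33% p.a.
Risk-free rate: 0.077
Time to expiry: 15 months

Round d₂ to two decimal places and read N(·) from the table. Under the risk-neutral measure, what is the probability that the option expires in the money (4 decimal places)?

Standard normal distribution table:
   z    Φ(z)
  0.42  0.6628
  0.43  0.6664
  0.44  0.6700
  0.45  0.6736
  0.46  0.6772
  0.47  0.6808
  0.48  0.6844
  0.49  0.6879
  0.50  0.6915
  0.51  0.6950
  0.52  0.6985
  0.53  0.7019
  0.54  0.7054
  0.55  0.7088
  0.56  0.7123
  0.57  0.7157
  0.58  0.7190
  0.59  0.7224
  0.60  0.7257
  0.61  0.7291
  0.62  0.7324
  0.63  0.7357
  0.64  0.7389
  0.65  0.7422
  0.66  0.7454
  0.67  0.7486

T = 1.25;  σ√T = 0.3690
d₁ = [ln(400/500) + (0.077 + 0.33²/2)·1.25] / 0.3690 = [-0.2231 + 0.1643] / 0.3690 = -0.1595 ≈ -0.16
d₂ = d₁ − σ√T = -0.1595 − 0.3690 = -0.5284 ≈ -0.53
Pr(exercise) under Q = N(−d₂) = N(0.53) = 0.7019

0.7019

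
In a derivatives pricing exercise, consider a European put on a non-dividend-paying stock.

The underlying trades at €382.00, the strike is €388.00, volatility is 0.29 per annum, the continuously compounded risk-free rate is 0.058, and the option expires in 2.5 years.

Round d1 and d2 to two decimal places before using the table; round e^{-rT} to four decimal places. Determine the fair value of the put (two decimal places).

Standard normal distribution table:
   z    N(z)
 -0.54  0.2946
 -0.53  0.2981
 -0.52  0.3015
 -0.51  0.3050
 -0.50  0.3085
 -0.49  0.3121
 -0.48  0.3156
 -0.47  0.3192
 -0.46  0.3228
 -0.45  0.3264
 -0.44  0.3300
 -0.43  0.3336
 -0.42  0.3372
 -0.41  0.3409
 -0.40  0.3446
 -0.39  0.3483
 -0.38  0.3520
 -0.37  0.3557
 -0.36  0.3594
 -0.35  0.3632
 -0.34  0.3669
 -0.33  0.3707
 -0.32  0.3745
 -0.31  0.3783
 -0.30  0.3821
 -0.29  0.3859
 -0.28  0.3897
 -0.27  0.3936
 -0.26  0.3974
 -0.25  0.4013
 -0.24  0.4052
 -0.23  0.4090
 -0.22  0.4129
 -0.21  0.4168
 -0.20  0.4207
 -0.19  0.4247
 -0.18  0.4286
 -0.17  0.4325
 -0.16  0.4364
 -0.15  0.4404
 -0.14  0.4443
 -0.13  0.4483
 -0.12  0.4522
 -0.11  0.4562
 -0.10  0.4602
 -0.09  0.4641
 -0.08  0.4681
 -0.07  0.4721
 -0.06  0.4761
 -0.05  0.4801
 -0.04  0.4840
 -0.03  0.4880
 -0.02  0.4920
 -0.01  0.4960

σ√T = 0.29·√2.5 = 0.4585
d₁ = [ln(382/388) + (0.058 + 0.29²/2)·2.5] / 0.4585 = [-0.0156 + 0.2501] / 0.4585 = 0.5115 → 0.51
d₂ = d₁ − σ√T = 0.5115 − 0.4585 = 0.0530 → 0.05
exp(−rT) = exp(−0.058·2.5) = 0.8650
N(−d₂) = N(-0.05) = 0.4801;  N(−d₁) = N(-0.51) = 0.3050
P = 388·0.8650·0.4801 − 382·0.3050 = 161.1312 − 116.5100 = 44.6212

€44.62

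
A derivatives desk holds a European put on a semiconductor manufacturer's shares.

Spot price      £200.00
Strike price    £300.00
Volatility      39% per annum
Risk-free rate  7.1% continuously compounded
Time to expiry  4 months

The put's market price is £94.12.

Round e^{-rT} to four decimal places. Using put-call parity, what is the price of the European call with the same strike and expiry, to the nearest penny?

exp(−rT) = exp(−0.071·0.3333) = 0.9766
Put-call parity: C − P = S − K·e^(−rT) = 200 − 300·0.9766 = 200 − 292.9800 = -92.9800
C = P + (C − P) = 94.12 + (-92.9800) = 1.1400

£1.14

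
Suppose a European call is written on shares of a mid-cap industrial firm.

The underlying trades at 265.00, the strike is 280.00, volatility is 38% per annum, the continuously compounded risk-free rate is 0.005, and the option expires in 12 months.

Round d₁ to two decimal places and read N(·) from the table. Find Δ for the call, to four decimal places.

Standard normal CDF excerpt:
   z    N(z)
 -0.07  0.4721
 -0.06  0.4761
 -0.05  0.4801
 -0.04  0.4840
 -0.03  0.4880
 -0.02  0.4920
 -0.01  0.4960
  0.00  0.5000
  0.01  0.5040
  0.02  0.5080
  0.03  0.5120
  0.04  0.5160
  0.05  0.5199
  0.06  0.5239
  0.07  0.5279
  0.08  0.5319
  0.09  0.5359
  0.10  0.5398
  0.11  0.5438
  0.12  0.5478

σ√T = 0.38 × 1.0000 = 0.3800
d₁ = [ln(265/280) + (0.005 + 0.38²/2)·1] / 0.3800 = [-0.0551 + 0.0772] / 0.3800 = 0.0583 → 0.06
N(d₁) = N(0.06) = 0.5239
Δ_call = N(d₁) = 0.5239

0.5239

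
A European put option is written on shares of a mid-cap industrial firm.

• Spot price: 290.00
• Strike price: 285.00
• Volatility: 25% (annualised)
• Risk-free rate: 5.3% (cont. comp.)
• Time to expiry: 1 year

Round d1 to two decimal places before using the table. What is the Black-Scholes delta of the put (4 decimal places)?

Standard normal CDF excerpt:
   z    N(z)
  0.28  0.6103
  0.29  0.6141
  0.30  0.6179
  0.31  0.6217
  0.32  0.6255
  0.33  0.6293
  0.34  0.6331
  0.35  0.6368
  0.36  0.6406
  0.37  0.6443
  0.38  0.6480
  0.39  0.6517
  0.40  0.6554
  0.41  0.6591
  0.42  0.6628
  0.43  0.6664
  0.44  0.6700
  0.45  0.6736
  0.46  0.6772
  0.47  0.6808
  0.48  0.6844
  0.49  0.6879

-0.3409

σ√T = 0.25·√1 = 0.2500
ln(S/K) + (r + σ²/2)T = ln(290/285) + (0.053 + 0.25²/2)·1 = 0.0174 + 0.0842 = 0.1016
d₁ = 0.1016 / 0.2500 = 0.4066 which rounds to 0.41
N(d₁) = N(0.41) = 0.6591
Δ_put = N(d₁) − 1 = 0.6591 − 1 = -0.3409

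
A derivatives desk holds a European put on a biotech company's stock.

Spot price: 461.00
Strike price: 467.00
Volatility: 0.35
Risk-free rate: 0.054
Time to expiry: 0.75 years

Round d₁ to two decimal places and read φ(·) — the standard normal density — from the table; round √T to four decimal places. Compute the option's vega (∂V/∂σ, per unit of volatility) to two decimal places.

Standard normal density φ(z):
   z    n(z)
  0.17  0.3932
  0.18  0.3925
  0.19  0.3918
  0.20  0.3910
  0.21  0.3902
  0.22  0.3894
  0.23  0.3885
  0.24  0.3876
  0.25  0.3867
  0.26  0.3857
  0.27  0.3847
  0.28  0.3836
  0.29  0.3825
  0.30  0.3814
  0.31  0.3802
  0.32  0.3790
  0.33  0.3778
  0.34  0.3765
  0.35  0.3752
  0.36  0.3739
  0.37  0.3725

σ√T = 0.35·√0.75 = 0.3031
d₁ = [ln(461/467) + (0.054 + 0.35²/2)·0.75] / 0.3031 = [-0.0129 + 0.0864] / 0.3031 = 0.2425 which rounds to 0.24
√T = √0.75 = 0.8660
φ(d₁) = φ(0.24) = 0.3876
vega = S·φ(d₁)·√T = 461·0.3876·0.8660 = 154.7400

154.74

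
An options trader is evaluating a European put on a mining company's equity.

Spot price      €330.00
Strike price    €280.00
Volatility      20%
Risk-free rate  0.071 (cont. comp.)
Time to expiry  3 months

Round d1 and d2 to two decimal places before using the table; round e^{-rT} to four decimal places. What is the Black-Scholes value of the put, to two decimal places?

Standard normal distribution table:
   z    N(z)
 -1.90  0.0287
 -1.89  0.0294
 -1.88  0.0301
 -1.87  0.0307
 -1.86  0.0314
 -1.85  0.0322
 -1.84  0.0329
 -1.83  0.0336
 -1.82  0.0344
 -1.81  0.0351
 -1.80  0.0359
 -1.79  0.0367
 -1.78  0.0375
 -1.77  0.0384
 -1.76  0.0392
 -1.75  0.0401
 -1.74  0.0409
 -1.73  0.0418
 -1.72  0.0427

σ√T = 0.2 × 0.5000 = 0.1000
d₁ = [ln(330/280) + (0.071 + 0.2²/2)·0.25] / 0.1000 = [0.1643 + 0.0227] / 0.1000 = 1.8705 ≈ 1.87
d₂ = d₁ − σ√T = 1.8705 − 0.1000 = 1.7705 ≈ 1.77
exp(−rT) = exp(−0.071·0.25) = 0.9824
N(−d₂) = N(-1.77) = 0.0384;  N(−d₁) = N(-1.87) = 0.0307
P = 280·0.9824·0.0384 − 330·0.0307 = 10.5628 − 10.1310 = 0.4318

€0.43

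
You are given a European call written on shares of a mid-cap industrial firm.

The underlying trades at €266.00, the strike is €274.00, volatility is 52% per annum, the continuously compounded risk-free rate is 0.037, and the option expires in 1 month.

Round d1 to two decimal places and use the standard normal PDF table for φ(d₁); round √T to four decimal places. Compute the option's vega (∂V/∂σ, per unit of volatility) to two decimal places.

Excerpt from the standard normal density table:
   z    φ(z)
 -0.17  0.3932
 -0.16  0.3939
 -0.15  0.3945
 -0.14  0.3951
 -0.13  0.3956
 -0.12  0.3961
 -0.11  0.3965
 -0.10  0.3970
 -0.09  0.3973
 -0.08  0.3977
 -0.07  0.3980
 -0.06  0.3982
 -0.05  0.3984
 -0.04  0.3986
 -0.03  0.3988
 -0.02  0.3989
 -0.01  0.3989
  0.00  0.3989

T = 0.08333;  σ√T = 0.1501
ln(S/K) + (r + σ²/2)T = ln(266/274) + (0.037 + 0.52²/2)·0.08333 = -0.0296 + 0.0144 = -0.0153
d₁ = -0.0153 / 0.1501 = -0.1018 ⇒ -0.10
√T = √0.08333 = 0.2887
φ(d₁) = φ(-0.10) = 0.3970
vega = S·φ(d₁)·√T = 266·0.3970·0.2887 = 30.4873

30.49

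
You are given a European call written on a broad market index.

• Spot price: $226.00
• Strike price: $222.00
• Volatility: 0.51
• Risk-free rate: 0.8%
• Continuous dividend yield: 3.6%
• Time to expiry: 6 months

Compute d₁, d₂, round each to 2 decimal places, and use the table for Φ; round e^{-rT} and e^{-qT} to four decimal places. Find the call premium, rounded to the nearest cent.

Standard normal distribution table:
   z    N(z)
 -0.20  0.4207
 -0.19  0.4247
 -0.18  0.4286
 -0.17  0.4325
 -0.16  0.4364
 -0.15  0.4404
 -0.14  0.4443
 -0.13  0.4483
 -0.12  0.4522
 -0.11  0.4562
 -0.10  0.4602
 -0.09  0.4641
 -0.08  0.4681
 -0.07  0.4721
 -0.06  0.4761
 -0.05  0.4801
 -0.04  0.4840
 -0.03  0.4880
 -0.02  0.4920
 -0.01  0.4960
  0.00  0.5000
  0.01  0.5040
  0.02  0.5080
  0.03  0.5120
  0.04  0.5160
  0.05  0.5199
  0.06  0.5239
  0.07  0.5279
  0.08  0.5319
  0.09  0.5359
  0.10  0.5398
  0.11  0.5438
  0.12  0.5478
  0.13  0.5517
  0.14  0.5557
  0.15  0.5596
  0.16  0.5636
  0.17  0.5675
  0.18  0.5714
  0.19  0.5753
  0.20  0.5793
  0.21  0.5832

σ√T = 0.51·√0.5 = 0.3606
d₁ = [ln(226/222) + (0.008 − 0.036 + ½·0.51²)·0.5] / (σ√T) = (0.0179 + 0.0510) / 0.3606 = 0.1910 → 0.19
d₂ = 0.1910 − 0.3606 = -0.1696 → -0.17
exp(−qT) = exp(−0.036·0.5) = 0.9822;  exp(−rT) = exp(−0.008·0.5) = 0.9960
N(d₁) = N(0.19) = 0.5753;  N(d₂) = N(-0.17) = 0.4325
C = 226·0.9822·0.5753 − 222·0.9960·0.4325 = 127.7035 − 95.6309 = 32.0725

$32.07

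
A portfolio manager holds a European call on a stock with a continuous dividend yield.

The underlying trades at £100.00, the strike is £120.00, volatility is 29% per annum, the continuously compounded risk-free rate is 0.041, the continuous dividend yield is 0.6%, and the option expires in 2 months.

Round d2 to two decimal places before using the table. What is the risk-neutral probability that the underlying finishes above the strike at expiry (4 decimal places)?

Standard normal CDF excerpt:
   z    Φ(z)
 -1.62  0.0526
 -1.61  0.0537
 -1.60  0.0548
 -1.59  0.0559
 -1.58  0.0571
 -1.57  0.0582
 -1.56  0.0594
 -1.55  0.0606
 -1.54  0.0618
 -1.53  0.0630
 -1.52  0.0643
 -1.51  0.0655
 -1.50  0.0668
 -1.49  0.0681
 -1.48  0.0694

T = 0.1667;  σ√T = 0.1184
ln(S/K) + (r − q + σ²/2)T = ln(100/120) + (0.041 − 0.006 + 0.29²/2)·0.1667 = -0.1823 + 0.0128 = -0.1695
d₁ = -0.1695 / 0.1184 = -1.4315 → -1.43
d₂ = d₁ − σ√T = -1.4315 − 0.1184 = -1.5499 → -1.55
Risk-neutral Pr[S_T > K] = N(d₂) = N(-1.55) = 0.0606

0.0606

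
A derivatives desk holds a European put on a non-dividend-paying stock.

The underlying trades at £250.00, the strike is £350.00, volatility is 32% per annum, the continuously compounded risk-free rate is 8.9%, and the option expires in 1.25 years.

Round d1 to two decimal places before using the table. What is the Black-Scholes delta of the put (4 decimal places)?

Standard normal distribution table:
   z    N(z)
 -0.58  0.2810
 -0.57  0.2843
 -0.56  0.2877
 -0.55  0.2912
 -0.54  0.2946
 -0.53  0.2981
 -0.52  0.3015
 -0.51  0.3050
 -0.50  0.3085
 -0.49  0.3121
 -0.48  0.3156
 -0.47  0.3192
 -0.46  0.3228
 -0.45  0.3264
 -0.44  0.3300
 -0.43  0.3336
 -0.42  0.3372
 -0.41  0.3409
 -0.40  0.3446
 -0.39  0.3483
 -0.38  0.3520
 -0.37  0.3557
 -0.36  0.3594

T = 1.25;  σ√T = 0.3578
ln(S/K) + (r + σ²/2)T = ln(250/350) + (0.089 + 0.32²/2)·1.25 = -0.3365 + 0.1752 = -0.1612
d₁ = -0.1612 / 0.3578 = -0.4506 ≈ -0.45
N(d₁) = N(-0.45) = 0.3264
Δ_put = N(d₁) − 1 = 0.3264 − 1 = -0.6736

-0.6736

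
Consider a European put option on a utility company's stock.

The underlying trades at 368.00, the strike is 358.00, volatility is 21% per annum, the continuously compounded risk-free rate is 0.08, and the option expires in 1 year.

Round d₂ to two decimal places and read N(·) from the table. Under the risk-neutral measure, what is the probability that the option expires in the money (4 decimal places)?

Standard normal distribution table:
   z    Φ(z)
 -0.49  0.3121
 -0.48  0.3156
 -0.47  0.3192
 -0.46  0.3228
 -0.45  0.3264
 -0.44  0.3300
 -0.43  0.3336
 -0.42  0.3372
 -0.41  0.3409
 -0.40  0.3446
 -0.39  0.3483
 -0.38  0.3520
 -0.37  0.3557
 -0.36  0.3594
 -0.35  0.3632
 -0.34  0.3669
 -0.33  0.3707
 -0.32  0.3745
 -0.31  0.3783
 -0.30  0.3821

0.3409

σ√T = 0.21·√1 = 0.2100
ln(S/K) + (r + σ²/2)T = ln(368/358) + (0.08 + 0.21²/2)·1 = 0.0275 + 0.1021 = 0.1296
d₁ = 0.1296 / 0.2100 = 0.6171 → 0.62
d₂ = d₁ − σ√T = 0.6171 − 0.2100 = 0.4071 → 0.41
Risk-neutral Pr[S_T < K] = N(−d₂) = N(-0.41) = 0.3409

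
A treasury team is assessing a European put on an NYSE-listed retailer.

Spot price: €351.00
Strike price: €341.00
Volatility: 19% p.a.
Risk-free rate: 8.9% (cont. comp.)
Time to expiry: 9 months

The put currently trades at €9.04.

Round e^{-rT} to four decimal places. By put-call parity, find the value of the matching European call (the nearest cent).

e^(−rT) = e^(−0.089·0.75) = 0.9354
Put-call parity: C − P = S − K·e^(−rT) = 351 − 341·0.9354 = 351 − 318.9714 = 32.0286
C = P + (C − P) = 9.04 + (32.0286) = 41.0686

€41.07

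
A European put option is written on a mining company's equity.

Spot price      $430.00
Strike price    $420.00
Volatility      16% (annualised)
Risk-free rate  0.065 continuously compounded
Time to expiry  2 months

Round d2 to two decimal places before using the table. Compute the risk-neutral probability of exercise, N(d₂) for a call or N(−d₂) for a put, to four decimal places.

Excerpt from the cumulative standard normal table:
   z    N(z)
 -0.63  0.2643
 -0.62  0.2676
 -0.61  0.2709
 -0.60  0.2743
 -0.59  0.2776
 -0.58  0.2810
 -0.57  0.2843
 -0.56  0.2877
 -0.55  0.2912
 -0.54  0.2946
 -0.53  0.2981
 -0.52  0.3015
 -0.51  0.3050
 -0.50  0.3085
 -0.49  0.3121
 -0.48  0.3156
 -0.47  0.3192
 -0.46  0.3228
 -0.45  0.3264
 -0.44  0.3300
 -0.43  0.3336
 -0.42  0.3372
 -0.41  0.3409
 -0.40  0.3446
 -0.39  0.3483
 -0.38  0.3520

0.3121

σ√T = 0.16 × 0.4082 = 0.0653
ln(S/K) + (r + σ²/2)T = ln(430/420) + (0.065 + 0.16²/2)·0.1667 = 0.0235 + 0.0130 = 0.0365
d₁ = 0.0365 / 0.0653 = 0.5587 ≈ 0.56
d₂ = d₁ − σ√T = 0.5587 − 0.0653 = 0.4934 ≈ 0.49
Pr(exercise) under Q = N(−d₂) = N(-0.49) = 0.3121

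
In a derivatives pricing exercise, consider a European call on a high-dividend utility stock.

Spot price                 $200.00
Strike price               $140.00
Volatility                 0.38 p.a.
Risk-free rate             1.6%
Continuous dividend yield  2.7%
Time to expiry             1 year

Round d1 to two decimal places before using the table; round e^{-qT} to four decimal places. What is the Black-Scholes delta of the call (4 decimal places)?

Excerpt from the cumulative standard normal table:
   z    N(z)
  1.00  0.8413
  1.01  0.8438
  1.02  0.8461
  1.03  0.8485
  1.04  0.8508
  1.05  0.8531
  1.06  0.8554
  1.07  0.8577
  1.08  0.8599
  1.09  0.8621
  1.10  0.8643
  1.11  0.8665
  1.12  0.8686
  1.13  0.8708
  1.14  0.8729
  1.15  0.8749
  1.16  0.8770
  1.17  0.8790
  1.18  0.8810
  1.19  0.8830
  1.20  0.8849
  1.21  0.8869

T = 1;  σ√T = 0.3800
ln(S/K) + (r − q + σ²/2)T = ln(200/140) + (0.016 − 0.027 + 0.38²/2)·1 = 0.3567 + 0.0612 = 0.4179
d₁ = 0.4179 / 0.3800 = 1.0997 which rounds to 1.10
N(d₁) = N(1.10) = 0.8643
Δ_call = exp(−qT)·N(d₁) = 0.9734·0.8643 = 0.8413

0.8413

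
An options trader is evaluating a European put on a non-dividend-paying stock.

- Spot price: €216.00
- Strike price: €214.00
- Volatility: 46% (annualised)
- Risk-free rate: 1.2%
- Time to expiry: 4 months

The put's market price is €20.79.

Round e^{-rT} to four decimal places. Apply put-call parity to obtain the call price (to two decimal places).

exp(−rT) = exp(−0.012·0.3333) = 0.9960
Put-call parity: C − P = S − K·e^(−rT) = 216 − 214·0.9960 = 216 − 213.1440 = 2.8560
C = P + (C − P) = 20.79 + (2.8560) = 23.6460

€23.65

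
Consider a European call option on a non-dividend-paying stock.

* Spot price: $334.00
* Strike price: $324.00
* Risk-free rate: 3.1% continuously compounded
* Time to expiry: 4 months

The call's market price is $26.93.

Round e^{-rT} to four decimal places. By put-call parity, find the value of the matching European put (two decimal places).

$13.59

e^(−rT) = e^(−0.031·0.3333) = 0.9897
Put-call parity: C − P = S − K·e^(−rT) = 334 − 324·0.9897 = 334 − 320.6628 = 13.3372
P = C − (C − P) = 26.93 − (13.3372) = 13.5928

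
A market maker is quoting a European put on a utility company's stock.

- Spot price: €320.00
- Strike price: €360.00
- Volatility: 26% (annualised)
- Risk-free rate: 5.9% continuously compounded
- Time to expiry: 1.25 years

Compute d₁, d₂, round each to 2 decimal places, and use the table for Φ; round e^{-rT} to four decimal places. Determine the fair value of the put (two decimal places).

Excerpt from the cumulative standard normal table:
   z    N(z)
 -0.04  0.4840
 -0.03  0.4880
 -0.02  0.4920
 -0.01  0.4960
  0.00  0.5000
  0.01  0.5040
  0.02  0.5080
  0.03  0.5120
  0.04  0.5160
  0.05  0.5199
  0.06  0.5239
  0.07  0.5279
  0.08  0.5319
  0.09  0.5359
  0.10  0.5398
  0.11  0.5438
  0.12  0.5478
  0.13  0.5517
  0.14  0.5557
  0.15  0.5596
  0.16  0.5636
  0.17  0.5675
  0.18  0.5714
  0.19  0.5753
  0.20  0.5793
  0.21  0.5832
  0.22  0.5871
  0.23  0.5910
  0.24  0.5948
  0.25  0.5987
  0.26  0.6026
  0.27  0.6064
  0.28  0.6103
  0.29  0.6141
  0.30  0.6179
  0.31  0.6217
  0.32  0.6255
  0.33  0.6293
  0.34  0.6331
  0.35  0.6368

€45.35

σ√T = 0.26 × 1.1180 = 0.2907
d₁ = [ln(320/360) + (0.059 + ½·0.26²)·1.25] / (σ√T) = (-0.1178 + 0.1160) / 0.2907 = -0.0061 which rounds to -0.01
d₂ = -0.0061 − 0.2907 = -0.2968 which rounds to -0.30
e^(−rT) = e^(−0.059·1.25) = 0.9289
P = 360·0.9289·N(0.30) − 320·N(0.01) = 360·0.9289·0.6179 − 320·0.5040 = 206.6282 − 161.2800 = 45.3482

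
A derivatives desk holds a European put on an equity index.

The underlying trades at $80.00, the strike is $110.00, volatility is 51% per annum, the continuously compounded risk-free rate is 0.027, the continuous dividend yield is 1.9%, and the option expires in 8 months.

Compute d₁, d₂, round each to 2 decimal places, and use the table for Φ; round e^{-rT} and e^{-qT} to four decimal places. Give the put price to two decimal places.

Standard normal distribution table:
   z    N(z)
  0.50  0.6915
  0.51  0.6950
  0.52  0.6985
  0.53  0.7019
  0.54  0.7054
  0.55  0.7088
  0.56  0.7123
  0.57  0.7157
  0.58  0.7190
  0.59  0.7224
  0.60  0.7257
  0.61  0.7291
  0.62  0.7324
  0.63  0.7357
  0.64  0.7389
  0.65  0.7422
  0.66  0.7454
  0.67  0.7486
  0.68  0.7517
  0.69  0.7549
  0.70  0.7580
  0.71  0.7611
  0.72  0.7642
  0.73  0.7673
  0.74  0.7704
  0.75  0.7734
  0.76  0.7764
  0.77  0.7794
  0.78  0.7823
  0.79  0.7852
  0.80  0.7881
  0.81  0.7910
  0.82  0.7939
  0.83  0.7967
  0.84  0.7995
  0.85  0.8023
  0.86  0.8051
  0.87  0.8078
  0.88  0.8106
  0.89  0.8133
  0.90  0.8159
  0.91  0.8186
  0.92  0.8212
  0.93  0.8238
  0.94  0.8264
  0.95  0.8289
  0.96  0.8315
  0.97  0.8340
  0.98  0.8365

T = 0.6667;  σ√T = 0.4164
d₁ = [ln(80/110) + (0.027 − 0.019 + 0.51²/2)·0.6667] / 0.4164 = [-0.3185 + 0.0920] / 0.4164 = -0.5437 → -0.54
d₂ = d₁ − σ√T = -0.5437 − 0.4164 = -0.9602 → -0.96
exp(−qT) = exp(−0.019·0.6667) = 0.9874;  exp(−rT) = exp(−0.027·0.6667) = 0.9822
P = 110·0.9822·N(0.96) − 80·0.9874·N(0.54) = 110·0.9822·0.8315 − 80·0.9874·0.7054 = 89.8369 − 55.7210 = 34.1160

$34.12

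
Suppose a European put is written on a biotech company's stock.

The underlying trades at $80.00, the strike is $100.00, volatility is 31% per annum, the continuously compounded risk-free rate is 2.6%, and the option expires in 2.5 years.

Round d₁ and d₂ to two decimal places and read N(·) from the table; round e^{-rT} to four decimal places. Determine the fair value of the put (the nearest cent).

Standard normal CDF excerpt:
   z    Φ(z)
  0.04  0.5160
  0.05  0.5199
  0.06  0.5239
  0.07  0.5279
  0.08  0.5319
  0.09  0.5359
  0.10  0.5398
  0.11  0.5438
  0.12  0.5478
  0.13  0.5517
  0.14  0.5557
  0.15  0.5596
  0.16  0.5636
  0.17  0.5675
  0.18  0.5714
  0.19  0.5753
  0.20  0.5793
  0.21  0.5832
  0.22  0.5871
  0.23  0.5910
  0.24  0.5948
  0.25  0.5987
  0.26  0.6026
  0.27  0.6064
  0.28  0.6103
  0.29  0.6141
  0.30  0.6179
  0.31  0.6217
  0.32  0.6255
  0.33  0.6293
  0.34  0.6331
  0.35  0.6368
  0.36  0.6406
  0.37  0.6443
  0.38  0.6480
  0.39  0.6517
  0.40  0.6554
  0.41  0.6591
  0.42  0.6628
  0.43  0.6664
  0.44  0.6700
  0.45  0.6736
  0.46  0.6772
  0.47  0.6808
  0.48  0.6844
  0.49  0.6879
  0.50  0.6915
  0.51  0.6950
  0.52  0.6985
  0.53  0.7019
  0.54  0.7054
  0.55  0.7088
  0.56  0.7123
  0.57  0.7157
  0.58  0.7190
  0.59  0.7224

σ√T = 0.31·√2.5 = 0.4902
ln(S/K) + (r + σ²/2)T = ln(80/100) + (0.026 + 0.31²/2)·2.5 = -0.2231 + 0.1851 = -0.0380
d₁ = -0.0380 / 0.4902 = -0.0776 which rounds to -0.08
d₂ = d₁ − σ√T = -0.0776 − 0.4902 = -0.5677 which rounds to -0.57
exp(−rT) = exp(−0.026·2.5) = 0.9371
N(−d₂) = N(0.57) = 0.7157;  N(−d₁) = N(0.08) = 0.5319
P = 100·0.9371·0.7157 − 80·0.5319 = 67.0682 − 42.5520 = 24.5162

$24.52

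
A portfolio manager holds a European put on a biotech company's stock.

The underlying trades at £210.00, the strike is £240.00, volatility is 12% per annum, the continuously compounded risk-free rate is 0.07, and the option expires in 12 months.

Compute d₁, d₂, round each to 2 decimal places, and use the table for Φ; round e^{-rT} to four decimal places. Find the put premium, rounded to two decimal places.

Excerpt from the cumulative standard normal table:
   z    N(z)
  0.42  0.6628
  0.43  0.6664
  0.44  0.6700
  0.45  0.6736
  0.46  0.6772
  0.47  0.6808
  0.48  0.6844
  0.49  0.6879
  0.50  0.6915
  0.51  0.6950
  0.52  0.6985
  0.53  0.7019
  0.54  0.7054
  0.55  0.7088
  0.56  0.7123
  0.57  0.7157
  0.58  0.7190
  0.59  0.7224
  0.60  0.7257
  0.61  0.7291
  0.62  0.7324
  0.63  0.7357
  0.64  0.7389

T = 1;  σ√T = 0.1200
d₁ = [ln(210/240) + (0.07 + ½·0.12²)·1] / (σ√T) = (-0.1335 + 0.0772) / 0.1200 = -0.4694 which rounds to -0.47
d₂ = -0.4694 − 0.1200 = -0.5894 which rounds to -0.59
exp(−rT) = exp(−0.07·1) = 0.9324
P = 240·0.9324·N(0.59) − 210·N(0.47) = 240·0.9324·0.7224 − 210·0.6808 = 161.6558 − 142.9680 = 18.6878

£18.69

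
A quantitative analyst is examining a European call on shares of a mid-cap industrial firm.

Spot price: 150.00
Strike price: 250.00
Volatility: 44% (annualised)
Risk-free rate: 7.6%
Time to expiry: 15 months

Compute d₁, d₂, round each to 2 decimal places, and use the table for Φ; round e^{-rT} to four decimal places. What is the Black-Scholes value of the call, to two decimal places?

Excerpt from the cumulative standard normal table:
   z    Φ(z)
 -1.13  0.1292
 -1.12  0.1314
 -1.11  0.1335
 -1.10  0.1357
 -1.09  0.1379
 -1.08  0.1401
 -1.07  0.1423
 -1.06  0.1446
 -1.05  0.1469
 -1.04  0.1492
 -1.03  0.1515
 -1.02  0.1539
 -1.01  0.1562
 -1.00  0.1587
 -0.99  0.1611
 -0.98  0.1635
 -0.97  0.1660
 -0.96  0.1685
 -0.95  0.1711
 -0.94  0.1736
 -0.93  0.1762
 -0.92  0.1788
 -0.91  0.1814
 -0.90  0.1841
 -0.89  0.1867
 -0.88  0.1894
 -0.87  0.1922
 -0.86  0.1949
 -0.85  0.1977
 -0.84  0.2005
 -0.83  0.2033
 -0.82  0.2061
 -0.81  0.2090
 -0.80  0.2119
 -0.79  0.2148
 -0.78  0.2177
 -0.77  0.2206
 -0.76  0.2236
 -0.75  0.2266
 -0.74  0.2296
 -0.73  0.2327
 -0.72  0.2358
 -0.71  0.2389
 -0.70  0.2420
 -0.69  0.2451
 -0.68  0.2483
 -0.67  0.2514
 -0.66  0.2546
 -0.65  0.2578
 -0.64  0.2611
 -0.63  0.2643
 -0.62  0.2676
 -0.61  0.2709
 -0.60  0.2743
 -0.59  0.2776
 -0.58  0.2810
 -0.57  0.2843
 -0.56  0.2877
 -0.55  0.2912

σ√T = 0.44·√1.25 = 0.4919
d₁ = [ln(150/250) + (0.076 + ½·0.44²)·1.25] / (σ√T) = (-0.5108 + 0.2160) / 0.4919 = -0.5993 which rounds to -0.60
d₂ = -0.5993 − 0.4919 = -1.0913 which rounds to -1.09
e^(−rT) = e^(−0.076·1.25) = 0.9094
C = 150·N(-0.60) − 250·0.9094·N(-1.09) = 150·0.2743 − 250·0.9094·0.1379 = 41.1450 − 31.3516 = 9.7934

9.79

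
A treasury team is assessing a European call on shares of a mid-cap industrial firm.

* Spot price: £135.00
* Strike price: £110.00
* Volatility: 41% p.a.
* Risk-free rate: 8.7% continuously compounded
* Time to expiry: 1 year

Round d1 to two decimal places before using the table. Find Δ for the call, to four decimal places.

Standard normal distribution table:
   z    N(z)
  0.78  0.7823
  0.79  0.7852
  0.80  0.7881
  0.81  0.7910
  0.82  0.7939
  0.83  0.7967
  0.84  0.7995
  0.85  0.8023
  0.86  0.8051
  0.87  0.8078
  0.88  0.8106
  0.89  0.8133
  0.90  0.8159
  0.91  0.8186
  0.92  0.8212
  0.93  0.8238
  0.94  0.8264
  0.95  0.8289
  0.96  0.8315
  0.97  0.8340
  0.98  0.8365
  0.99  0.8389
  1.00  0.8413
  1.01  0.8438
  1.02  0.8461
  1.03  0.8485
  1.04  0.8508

0.8212

σ√T = 0.41 × 1.0000 = 0.4100
ln(S/K) + (r + σ²/2)T = ln(135/110) + (0.087 + 0.41²/2)·1 = 0.2048 + 0.1710 = 0.3758
d₁ = 0.3758 / 0.4100 = 0.9167 which rounds to 0.92
N(d₁) = N(0.92) = 0.8212
Δ_call = N(d₁) = 0.8212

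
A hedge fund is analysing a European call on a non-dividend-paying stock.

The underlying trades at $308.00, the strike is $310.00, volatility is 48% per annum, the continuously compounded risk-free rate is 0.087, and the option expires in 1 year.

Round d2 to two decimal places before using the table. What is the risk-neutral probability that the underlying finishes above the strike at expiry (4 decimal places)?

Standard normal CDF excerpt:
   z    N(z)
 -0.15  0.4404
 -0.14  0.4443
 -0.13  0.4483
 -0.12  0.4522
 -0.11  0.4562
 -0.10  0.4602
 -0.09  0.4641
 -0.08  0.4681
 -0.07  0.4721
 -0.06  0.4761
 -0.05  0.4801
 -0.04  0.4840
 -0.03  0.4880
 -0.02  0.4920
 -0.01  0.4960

σ√T = 0.48·√1 = 0.4800
ln(S/K) + (r + σ²/2)T = ln(308/310) + (0.087 + 0.48²/2)·1 = -0.0065 + 0.2022 = 0.1957
d₁ = 0.1957 / 0.4800 = 0.4078 ≈ 0.41
d₂ = d₁ − σ√T = 0.4078 − 0.4800 = -0.0722 ≈ -0.07
Risk-neutral Pr[S_T > K] = N(d₂) = N(-0.07) = 0.4721

0.4721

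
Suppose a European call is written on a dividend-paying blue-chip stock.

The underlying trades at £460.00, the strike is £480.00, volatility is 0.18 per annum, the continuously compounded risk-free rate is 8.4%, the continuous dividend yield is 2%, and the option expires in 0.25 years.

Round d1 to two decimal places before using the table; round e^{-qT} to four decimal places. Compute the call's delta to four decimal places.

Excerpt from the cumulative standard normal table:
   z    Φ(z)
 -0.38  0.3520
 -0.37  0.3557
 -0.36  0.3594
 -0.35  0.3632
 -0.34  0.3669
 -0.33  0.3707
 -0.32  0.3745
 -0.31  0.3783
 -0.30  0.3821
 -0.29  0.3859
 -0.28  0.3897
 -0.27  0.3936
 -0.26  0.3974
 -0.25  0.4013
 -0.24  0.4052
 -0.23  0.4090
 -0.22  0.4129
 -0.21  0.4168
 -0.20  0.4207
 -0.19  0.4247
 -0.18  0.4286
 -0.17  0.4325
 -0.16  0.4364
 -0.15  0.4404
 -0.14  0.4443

0.3993

σ√T = 0.18·√0.25 = 0.0900
ln(S/K) + (r − q + σ²/2)T = ln(460/480) + (0.084 − 0.02 + 0.18²/2)·0.25 = -0.0426 + 0.0200 = -0.0225
d₁ = -0.0225 / 0.0900 = -0.2501 ≈ -0.25
N(d₁) = N(-0.25) = 0.4013
Δ_call = exp(−qT)·N(d₁) = 0.9950·0.4013 = 0.3993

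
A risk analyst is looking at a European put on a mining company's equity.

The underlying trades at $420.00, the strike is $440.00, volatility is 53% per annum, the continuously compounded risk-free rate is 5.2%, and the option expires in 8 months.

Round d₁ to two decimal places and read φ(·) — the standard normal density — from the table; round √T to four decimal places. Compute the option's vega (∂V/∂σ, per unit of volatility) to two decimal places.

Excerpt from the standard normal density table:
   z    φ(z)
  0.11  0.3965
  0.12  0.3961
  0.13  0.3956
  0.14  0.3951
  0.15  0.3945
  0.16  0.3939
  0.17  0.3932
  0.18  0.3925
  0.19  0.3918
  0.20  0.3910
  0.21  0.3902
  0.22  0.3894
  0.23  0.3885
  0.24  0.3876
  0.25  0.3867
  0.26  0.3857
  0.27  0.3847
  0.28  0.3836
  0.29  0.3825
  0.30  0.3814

σ√T = 0.53 × 0.8165 = 0.4327
d₁ = [ln(420/440) + (0.052 + 0.53²/2)·0.6667] / 0.4327 = [-0.0465 + 0.1283] / 0.4327 = 0.1890 ⇒ 0.19
√T = √0.6667 = 0.8165
φ(d₁) = φ(0.19) = 0.3918
vega = S·φ(d₁)·√T = 420·0.3918·0.8165 = 134.3600

134.36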